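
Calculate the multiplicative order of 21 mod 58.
Powers of 21 mod 58: 21^1≡21, 21^2≡35, 21^3≡39, 21^4≡7, 21^5≡31, 21^6≡13, 21^7≡41, 21^8≡49, 21^9≡43, 21^10≡33, 21^11≡55, 21^12≡53, 21^13≡11, 21^14≡57, 21^15≡37, 21^16≡23, 21^17≡19, 21^18≡51, 21^19≡27, 21^20≡45, 21^21≡17, 21^22≡9, 21^23≡15, 21^24≡25, 21^25≡3, 21^26≡5, 21^27≡47, 21^28≡1. So the order of 21 is 28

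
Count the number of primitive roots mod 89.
There are φ(89-1) = φ(88) = 40 primitive roots modulo 89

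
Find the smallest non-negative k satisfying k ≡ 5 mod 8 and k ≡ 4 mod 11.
M = 8 × 11 = 88. M₁ = 11, y₁ ≡ 3 mod 8. M₂ = 8, y₂ ≡ 7 mod 11. k = 5×11×3 + 4×8×7 ≡ 37 mod 88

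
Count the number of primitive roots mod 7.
There are φ(7-1) = φ(6) = 2 primitive roots modulo 7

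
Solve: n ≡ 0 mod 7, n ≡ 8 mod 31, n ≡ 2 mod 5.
M = 7 × 31 × 5 = 1085. M₁ = 155, y₁ ≡ 1 mod 7. M₂ = 35, y₂ ≡ 8 mod 31. M₃ = 217, y₃ ≡ 3 mod 5. n = 0×155×1 + 8×35×8 + 2×217×3 ≡ 287 mod 1085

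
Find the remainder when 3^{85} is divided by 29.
By Fermat: 3^{28} ≡ 1 (mod 29). 85 = 3×28 + 1. So 3^{85} ≡ 3^{1} ≡ 3 (mod 29)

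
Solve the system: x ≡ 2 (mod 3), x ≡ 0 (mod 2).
M = 3 × 2 = 6. M₁ = 2, y₁ ≡ 2 (mod 3). M₂ = 3, y₂ ≡ 1 (mod 2). x = 2×2×2 + 0×3×1 ≡ 2 (mod 6)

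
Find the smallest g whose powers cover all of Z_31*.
g = 3. Powers: [3, 9, 27, 19, 26, 16, 17, ...] generates all 30 non-zero residues.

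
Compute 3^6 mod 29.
By repeated squaring mod 29: 3^{1}≡3, 3^{2}≡9, 3^{4}≡23. Then 3^{6} = 3^{4+2} ≡ 23 × 9 ≡ 4 mod 29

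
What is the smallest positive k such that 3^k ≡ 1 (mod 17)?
Powers of 3 mod 17: 3^1≡3, 3^2≡9, 3^3≡10, 3^4≡13, 3^5≡5, 3^6≡15, 3^7≡11, 3^8≡16, 3^9≡14, 3^10≡8, 3^11≡7, 3^12≡4, 3^13≡12, 3^14≡2, 3^15≡6, 3^16≡1. ord_17(3) = 16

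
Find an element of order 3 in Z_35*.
11 has order 3 mod 35 since 11^{3} ≡ 1 mod 35 and no smaller power works.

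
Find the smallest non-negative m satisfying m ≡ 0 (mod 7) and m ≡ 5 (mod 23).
M = 7 × 23 = 161. M₁ = 23, y₁ ≡ 4 (mod 7). M₂ = 7, y₂ ≡ 10 (mod 23). m = 0×23×4 + 5×7×10 ≡ 28 (mod 161)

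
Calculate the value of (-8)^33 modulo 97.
By repeated squaring mod 97: (-8)^{1}≡89, (-8)^{2}≡64, (-8)^{4}≡22, (-8)^{8}≡96, (-8)^{16}≡1, (-8)^{32}≡1. Then (-8)^{33} = (-8)^{32+1} ≡ 1 × 89 ≡ 89 mod 97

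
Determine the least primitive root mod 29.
g = 2. For each prime q|28: 2^{14}≡28, 2^{4}≡16, none ≡ 1, so ord_29(2) = 28 and 2 is a primitive root.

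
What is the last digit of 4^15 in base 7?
Using Fermat: 4^{6} ≡ 1 mod 7. 15 ≡ 3 mod 6. So 4^{15} ≡ 4^{3} ≡ 1 mod 7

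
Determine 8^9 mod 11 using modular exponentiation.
By repeated squaring (mod 11): 8^{1}≡8, 8^{2}≡9, 8^{4}≡4, 8^{8}≡5. Then 8^{9} = 8^{8+1} ≡ 5 × 8 ≡ 7 (mod 11)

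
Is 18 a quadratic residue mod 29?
By Euler's criterion: 18^{14} ≡ 28 mod 29. Since this equals -1 (≡ 28), 18 is not a QR.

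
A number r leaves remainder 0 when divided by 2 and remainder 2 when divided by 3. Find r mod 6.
M = 2 × 3 = 6. M₁ = 3, y₁ ≡ 1 mod 2. M₂ = 2, y₂ ≡ 2 mod 3. r = 0×3×1 + 2×2×2 ≡ 2 mod 6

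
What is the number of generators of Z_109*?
Number of primitive roots mod 109 = φ(p-1) = φ(108) = 36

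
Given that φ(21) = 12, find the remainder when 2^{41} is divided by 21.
By Euler: 2^{12} ≡ 1 mod 21 since gcd(2, 21) = 1. 41 = 3×12 + 5. So 2^{41} ≡ 2^{5} ≡ 11 mod 21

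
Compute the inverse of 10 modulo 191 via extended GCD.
Extended GCD: 10(-19) + 191(1) = 1. So 10^(-1) ≡ -19 ≡ 172 (mod 191). Verify: 10 × 172 = 1720 ≡ 1 (mod 191)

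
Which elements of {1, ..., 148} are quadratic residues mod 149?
Squares in Z_149*: {1, 4, 5, 6, 7, 9, 16, 17, 19, 20, 22, 24, 25, 26, 28, 29, 30, 31, 33, 35, 36, 37, 39, 42, 45, 46, 47, 49, 53, 54, 61, 63, 64, 67, 68, 69, 73, 76, 80, 81, 82, 85, 86, 88, 95, 96, 100, 102, 103, 104, 107, 110, 112, 113, 114, 116, 118, 119, 120, 121, 123, 124, 125, 127, 129, 130, 132, 133, 140, 142, 143, 144, 145, 148}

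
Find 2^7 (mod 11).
By repeated squaring (mod 11): 2^{1}≡2, 2^{2}≡4, 2^{4}≡5. Then 2^{7} = 2^{4+2+1} ≡ 5 × 4 × 2 ≡ 7 (mod 11)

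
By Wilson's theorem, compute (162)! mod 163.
By Wilson's theorem, (162)! ≡ -1 ≡ 162 mod 163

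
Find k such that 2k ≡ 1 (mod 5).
Since 5 is prime, by Fermat 2^(-1) ≡ 2^{3} ≡ 3 (mod 5). Verify: 2 × 3 = 6 ≡ 1 (mod 5)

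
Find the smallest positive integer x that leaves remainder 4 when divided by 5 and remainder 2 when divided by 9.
M = 5 × 9 = 45. M₁ = 9, y₁ ≡ 4 (mod 5). M₂ = 5, y₂ ≡ 2 (mod 9). x = 4×9×4 + 2×5×2 ≡ 29 (mod 45)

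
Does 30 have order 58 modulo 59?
ord_59(30) divides 58. For each prime q|58: 30^{29}≡58, 30^{2}≡15, none ≡ 1. So 30 has order 58 and is a primitive root mod 59.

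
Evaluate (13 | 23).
(13/23) = 13^{11} mod 23 = 1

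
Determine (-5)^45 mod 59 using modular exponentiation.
By repeated squaring (mod 59): (-5)^{1}≡54, (-5)^{2}≡25, (-5)^{4}≡35, (-5)^{8}≡45, (-5)^{16}≡19, (-5)^{32}≡7. Then (-5)^{45} = (-5)^{32+8+4+1} ≡ 7 × 45 × 35 × 54 ≡ 40 (mod 59)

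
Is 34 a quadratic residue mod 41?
By Euler's criterion: 34^{20} ≡ 40 mod 41. Since this equals -1 (≡ 40), 34 is not a QR.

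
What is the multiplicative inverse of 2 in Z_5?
Since 5 is prime, by Fermat 2^(-1) ≡ 2^{3} ≡ 3 (mod 5). Verify: 2 × 3 = 6 ≡ 1 (mod 5)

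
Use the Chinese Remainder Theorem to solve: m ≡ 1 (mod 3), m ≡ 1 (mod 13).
M = 3 × 13 = 39. M₁ = 13, y₁ ≡ 1 (mod 3). M₂ = 3, y₂ ≡ 9 (mod 13). m = 1×13×1 + 1×3×9 ≡ 1 (mod 39)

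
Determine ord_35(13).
Powers of 13 mod 35: 13^1≡13, 13^2≡29, 13^3≡27, 13^4≡1. Order = 4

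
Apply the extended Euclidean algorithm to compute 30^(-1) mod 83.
Extended GCD: 30(36) + 83(-13) = 1. So 30^(-1) ≡ 36 mod 83. Verify: 30 × 36 = 1080 ≡ 1 mod 83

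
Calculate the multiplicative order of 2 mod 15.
Powers of 2 mod 15: 2^1≡2, 2^2≡4, 2^3≡8, 2^4≡1. Order = 4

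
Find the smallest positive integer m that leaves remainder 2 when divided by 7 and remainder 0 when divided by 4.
M = 7 × 4 = 28. M₁ = 4, y₁ ≡ 2 mod 7. M₂ = 7, y₂ ≡ 3 mod 4. m = 2×4×2 + 0×7×3 ≡ 16 mod 28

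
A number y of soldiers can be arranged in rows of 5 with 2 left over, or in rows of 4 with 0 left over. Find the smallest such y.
M = 5 × 4 = 20. M₁ = 4, y₁ ≡ 4 mod 5. M₂ = 5, y₂ ≡ 1 mod 4. y = 2×4×4 + 0×5×1 ≡ 12 mod 20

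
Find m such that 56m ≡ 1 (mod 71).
Since 71 is prime, by Fermat 56^(-1) ≡ 56^{69} ≡ 52 (mod 71). Verify: 56 × 52 = 2912 ≡ 1 (mod 71)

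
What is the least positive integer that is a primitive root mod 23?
g = 5. Powers: [5, 2, 10, 4, 20, 8, 17, 16, 11, ...] generates all 22 non-zero residues.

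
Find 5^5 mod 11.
By repeated squaring mod 11: 5^{1}≡5, 5^{2}≡3, 5^{4}≡9. Then 5^{5} = 5^{4+1} ≡ 9 × 5 ≡ 1 mod 11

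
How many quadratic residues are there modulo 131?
For prime 131, there are (p-1)/2 = (131-1)/2 = 65 quadratic residues (excluding 0).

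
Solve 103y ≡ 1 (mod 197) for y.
Since 197 is prime, by Fermat 103^(-1) ≡ 103^{195} ≡ 44 (mod 197). Verify: 103 × 44 = 4532 ≡ 1 (mod 197)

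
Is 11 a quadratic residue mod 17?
By Euler's criterion: 11^{8} ≡ 16 (mod 17). Since this equals -1 (≡ 16), 11 is not a QR.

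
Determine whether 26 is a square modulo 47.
By Euler's criterion: 26^{23} ≡ 46 mod 47. Since this equals -1 (≡ 46), 26 is not a QR.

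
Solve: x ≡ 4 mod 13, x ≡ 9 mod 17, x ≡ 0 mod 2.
M = 13 × 17 × 2 = 442. M₁ = 34, y₁ ≡ 5 mod 13. M₂ = 26, y₂ ≡ 2 mod 17. M₃ = 221, y₃ ≡ 1 mod 2. x = 4×34×5 + 9×26×2 + 0×221×1 ≡ 264 mod 442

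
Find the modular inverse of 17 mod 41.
Since 41 is prime, by Fermat 17^(-1) ≡ 17^{39} ≡ 29 mod 41. Verify: 17 × 29 = 493 ≡ 1 mod 41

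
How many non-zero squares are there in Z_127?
Exactly half the non-zero residues mod a prime are QRs: (127-1)/2 = 63.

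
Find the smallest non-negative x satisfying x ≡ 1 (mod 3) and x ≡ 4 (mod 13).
M = 3 × 13 = 39. M₁ = 13, y₁ ≡ 1 (mod 3). M₂ = 3, y₂ ≡ 9 (mod 13). x = 1×13×1 + 4×3×9 ≡ 4 (mod 39)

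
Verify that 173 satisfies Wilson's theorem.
(172)! mod 173 = 172. Since this equals -1 (mod 173), Wilson confirms 173 is prime.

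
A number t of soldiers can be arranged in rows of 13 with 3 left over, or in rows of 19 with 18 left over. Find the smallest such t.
M = 13 × 19 = 247. M₁ = 19, y₁ ≡ 11 (mod 13). M₂ = 13, y₂ ≡ 3 (mod 19). t = 3×19×11 + 18×13×3 ≡ 94 (mod 247)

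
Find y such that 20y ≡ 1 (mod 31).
Since 31 is prime, by Fermat 20^(-1) ≡ 20^{29} ≡ 14 (mod 31). Verify: 20 × 14 = 280 ≡ 1 (mod 31)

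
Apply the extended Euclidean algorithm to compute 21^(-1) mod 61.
Extended GCD: 21(-29) + 61(10) = 1. So 21^(-1) ≡ -29 ≡ 32 mod 61. Verify: 21 × 32 = 672 ≡ 1 mod 61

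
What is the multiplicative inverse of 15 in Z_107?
Since 107 is prime, by Fermat 15^(-1) ≡ 15^{105} ≡ 50 mod 107. Verify: 15 × 50 = 750 ≡ 1 mod 107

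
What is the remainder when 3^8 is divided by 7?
Using Fermat: 3^{6} ≡ 1 mod 7. 8 ≡ 2 mod 6. So 3^{8} ≡ 3^{2} ≡ 2 mod 7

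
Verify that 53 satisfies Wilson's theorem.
(52)! mod 53 = 52. Since this equals -1 mod 53, Wilson confirms 53 is prime.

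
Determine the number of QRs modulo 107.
The squaring map on Z_107* is 2-to-1, so there are (106)/2 = 53 QRs.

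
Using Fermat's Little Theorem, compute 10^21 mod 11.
By Fermat: 10^{10} ≡ 1 (mod 11). 21 = 2×10 + 1. So 10^{21} ≡ 10^{1} ≡ 10 (mod 11)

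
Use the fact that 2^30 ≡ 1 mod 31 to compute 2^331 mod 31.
By Fermat: 2^{30} ≡ 1 mod 31. 331 ≡ 1 mod 30. So 2^{331} ≡ 2^{1} ≡ 2 mod 31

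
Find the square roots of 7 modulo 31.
The square roots of 7 mod 31 are 10 and 21. Verify: 10² = 100 ≡ 7 mod 31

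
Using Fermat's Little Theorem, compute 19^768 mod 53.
By Fermat: 19^{52} ≡ 1 (mod 53). 768 ≡ 40 (mod 52). So 19^{768} ≡ 19^{40} ≡ 13 (mod 53)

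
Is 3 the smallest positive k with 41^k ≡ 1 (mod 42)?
Powers of 41 mod 42: 41^1≡41, 41^2≡1. Already 41^2≡1, so the order is 2 < 3. No, the actual order is 2.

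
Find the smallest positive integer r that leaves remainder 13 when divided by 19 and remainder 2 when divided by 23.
M = 19 × 23 = 437. M₁ = 23, y₁ ≡ 5 mod 19. M₂ = 19, y₂ ≡ 17 mod 23. r = 13×23×5 + 2×19×17 ≡ 393 mod 437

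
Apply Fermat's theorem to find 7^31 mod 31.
By Fermat: 7^{30} ≡ 1 mod 31. So 7^{31} = 7^{30} · 7^{1} ≡ 7^{1} ≡ 7 mod 31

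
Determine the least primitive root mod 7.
g = 3. For each prime q|6: 3^{3}≡6, 3^{2}≡2, none ≡ 1, so ord_7(3) = 6 and 3 is a primitive root.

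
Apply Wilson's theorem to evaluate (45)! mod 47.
(46)! = (45)! × (46) ≡ -1 (mod 47). So (45)! ≡ -1 × (46)^(-1) ≡ (-1)×(-1) = 1 (mod 47)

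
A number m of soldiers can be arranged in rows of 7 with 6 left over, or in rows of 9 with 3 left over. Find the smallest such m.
M = 7 × 9 = 63. M₁ = 9, y₁ ≡ 4 (mod 7). M₂ = 7, y₂ ≡ 4 (mod 9). m = 6×9×4 + 3×7×4 ≡ 48 (mod 63)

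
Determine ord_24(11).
Powers of 11 mod 24: 11^1≡11, 11^2≡1. ord_24(11) = 2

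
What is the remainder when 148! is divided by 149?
By Wilson's theorem, (148)! ≡ -1 ≡ 148 mod 149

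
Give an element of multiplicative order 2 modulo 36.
35 has order 2 mod 36 since 35^{2} ≡ 1 (mod 36) and no smaller power works.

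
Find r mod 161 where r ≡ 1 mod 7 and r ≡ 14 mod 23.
M = 7 × 23 = 161. M₁ = 23, y₁ ≡ 4 mod 7. M₂ = 7, y₂ ≡ 10 mod 23. r = 1×23×4 + 14×7×10 ≡ 106 mod 161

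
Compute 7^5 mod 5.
Using Fermat: 7^{4} ≡ 1 mod 5. 5 ≡ 1 mod 4. So 7^{5} ≡ 7^{1} ≡ 2 mod 5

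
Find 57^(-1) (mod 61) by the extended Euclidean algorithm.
Extended GCD: 57(15) + 61(-14) = 1. So 57^(-1) ≡ 15 (mod 61). Verify: 57 × 15 = 855 ≡ 1 (mod 61)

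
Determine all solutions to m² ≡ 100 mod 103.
The square roots of 100 mod 103 are 93 and 10. Verify: 93² = 8649 ≡ 100 mod 103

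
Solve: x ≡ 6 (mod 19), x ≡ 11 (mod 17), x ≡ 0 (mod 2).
M = 19 × 17 × 2 = 646. M₁ = 34, y₁ ≡ 14 (mod 19). M₂ = 38, y₂ ≡ 13 (mod 17). M₃ = 323, y₃ ≡ 1 (mod 2). x = 6×34×14 + 11×38×13 + 0×323×1 ≡ 538 (mod 646)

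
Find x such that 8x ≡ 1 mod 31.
Since 31 is prime, by Fermat 8^(-1) ≡ 8^{29} ≡ 4 mod 31. Verify: 8 × 4 = 32 ≡ 1 mod 31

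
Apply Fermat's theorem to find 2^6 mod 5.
By Fermat: 2^{4} ≡ 1 mod 5. So 2^{6} = 2^{4} · 2^{2} ≡ 2^{2} ≡ 4 mod 5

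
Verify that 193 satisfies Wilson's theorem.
(192)! mod 193 = 192. Since this equals -1 (mod 193), Wilson confirms 193 is prime.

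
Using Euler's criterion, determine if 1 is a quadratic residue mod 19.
By Euler's criterion: 1^{9} ≡ 1 mod 19. Since this equals 1, 1 is a QR.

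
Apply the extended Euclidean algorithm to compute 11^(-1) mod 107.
Extended GCD: 11(39) + 107(-4) = 1. So 11^(-1) ≡ 39 (mod 107). Verify: 11 × 39 = 429 ≡ 1 (mod 107)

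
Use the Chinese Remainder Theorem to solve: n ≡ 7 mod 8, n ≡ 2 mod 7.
M = 8 × 7 = 56. M₁ = 7, y₁ ≡ 7 mod 8. M₂ = 8, y₂ ≡ 1 mod 7. n = 7×7×7 + 2×8×1 ≡ 23 mod 56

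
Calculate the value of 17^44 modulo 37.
Using Fermat: 17^{36} ≡ 1 mod 37. 44 ≡ 8 mod 36. So 17^{44} ≡ 17^{8} ≡ 33 mod 37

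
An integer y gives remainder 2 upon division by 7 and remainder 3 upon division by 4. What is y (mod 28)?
M = 7 × 4 = 28. M₁ = 4, y₁ ≡ 2 (mod 7). M₂ = 7, y₂ ≡ 3 (mod 4). y = 2×4×2 + 3×7×3 ≡ 23 (mod 28)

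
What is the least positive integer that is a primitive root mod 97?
g = 5. For each prime q|96: 5^{48}≡96, 5^{32}≡35, none ≡ 1, so ord_97(5) = 96 and 5 is a primitive root.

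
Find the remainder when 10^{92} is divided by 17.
By Fermat: 10^{16} ≡ 1 mod 17. 92 = 5×16 + 12. So 10^{92} ≡ 10^{12} ≡ 13 mod 17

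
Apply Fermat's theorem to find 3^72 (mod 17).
By Fermat: 3^{16} ≡ 1 (mod 17). 72 = 4×16 + 8. So 3^{72} ≡ 3^{8} ≡ 16 (mod 17)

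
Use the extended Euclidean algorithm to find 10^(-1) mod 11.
Extended GCD: 10(-1) + 11(1) = 1. So 10^(-1) ≡ -1 ≡ 10 mod 11. Verify: 10 × 10 = 100 ≡ 1 mod 11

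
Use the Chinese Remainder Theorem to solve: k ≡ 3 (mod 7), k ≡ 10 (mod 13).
M = 7 × 13 = 91. M₁ = 13, y₁ ≡ 6 (mod 7). M₂ = 7, y₂ ≡ 2 (mod 13). k = 3×13×6 + 10×7×2 ≡ 10 (mod 91)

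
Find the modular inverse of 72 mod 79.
Since 79 is prime, by Fermat 72^(-1) ≡ 72^{77} ≡ 45 (mod 79). Verify: 72 × 45 = 3240 ≡ 1 (mod 79)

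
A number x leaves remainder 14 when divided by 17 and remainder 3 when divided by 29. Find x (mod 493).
M = 17 × 29 = 493. M₁ = 29, y₁ ≡ 10 (mod 17). M₂ = 17, y₂ ≡ 12 (mod 29). x = 14×29×10 + 3×17×12 ≡ 235 (mod 493)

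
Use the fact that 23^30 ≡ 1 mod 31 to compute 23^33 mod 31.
By Fermat: 23^{30} ≡ 1 mod 31. So 23^{33} = 23^{30} · 23^{3} ≡ 23^{3} ≡ 15 mod 31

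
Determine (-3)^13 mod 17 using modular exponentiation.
By repeated squaring (mod 17): (-3)^{1}≡14, (-3)^{2}≡9, (-3)^{4}≡13, (-3)^{8}≡16. Then (-3)^{13} = (-3)^{8+4+1} ≡ 16 × 13 × 14 ≡ 5 (mod 17)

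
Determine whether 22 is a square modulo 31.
By Euler's criterion: 22^{15} ≡ 30 mod 31. Since this equals -1 (≡ 30), 22 is not a QR.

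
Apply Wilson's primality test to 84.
(83)! mod 84 = 0. Since 0 ≢ -1 mod 84, 84 is not prime.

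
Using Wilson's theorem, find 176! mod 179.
(178)! = (176)! × (177) × (178) ≡ -1 mod 179. So (176)! ≡ -1 × [(178)(177)]^(-1) ≡ 89 mod 179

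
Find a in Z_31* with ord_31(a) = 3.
5 has order 3 mod 31 since 5^{3} ≡ 1 mod 31 and no smaller power works.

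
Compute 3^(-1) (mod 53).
Since 53 is prime, by Fermat 3^(-1) ≡ 3^{51} ≡ 18 (mod 53). Verify: 3 × 18 = 54 ≡ 1 (mod 53)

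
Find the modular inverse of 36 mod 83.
Since 83 is prime, by Fermat 36^(-1) ≡ 36^{81} ≡ 30 mod 83. Verify: 36 × 30 = 1080 ≡ 1 mod 83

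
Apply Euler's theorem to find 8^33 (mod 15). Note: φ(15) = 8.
By Euler: 8^{8} ≡ 1 (mod 15) since gcd(8, 15) = 1. 33 = 4×8 + 1. So 8^{33} ≡ 8^{1} ≡ 8 (mod 15)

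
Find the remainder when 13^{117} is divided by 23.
By Fermat: 13^{22} ≡ 1 (mod 23). 117 = 5×22 + 7. So 13^{117} ≡ 13^{7} ≡ 9 (mod 23)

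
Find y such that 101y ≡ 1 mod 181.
Since 181 is prime, by Fermat 101^(-1) ≡ 101^{179} ≡ 138 mod 181. Verify: 101 × 138 = 13938 ≡ 1 mod 181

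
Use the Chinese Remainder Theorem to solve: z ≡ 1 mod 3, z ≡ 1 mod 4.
M = 3 × 4 = 12. M₁ = 4, y₁ ≡ 1 mod 3. M₂ = 3, y₂ ≡ 3 mod 4. z = 1×4×1 + 1×3×3 ≡ 1 mod 12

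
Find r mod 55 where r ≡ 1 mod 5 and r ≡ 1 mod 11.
M = 5 × 11 = 55. M₁ = 11, y₁ ≡ 1 mod 5. M₂ = 5, y₂ ≡ 9 mod 11. r = 1×11×1 + 1×5×9 ≡ 1 mod 55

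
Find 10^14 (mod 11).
Using Fermat: 10^{10} ≡ 1 (mod 11). 14 ≡ 4 (mod 10). So 10^{14} ≡ 10^{4} ≡ 1 (mod 11)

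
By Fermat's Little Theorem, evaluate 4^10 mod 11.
By Fermat's Little Theorem, 4^{10} ≡ 1 (mod 11) since 11 is prime and gcd(4, 11) = 1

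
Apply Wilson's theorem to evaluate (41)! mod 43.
(42)! = (41)! × (42) ≡ -1 mod 43. So (41)! ≡ -1 × (42)^(-1) ≡ (-1)×(-1) = 1 mod 43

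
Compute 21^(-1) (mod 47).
Since 47 is prime, by Fermat 21^(-1) ≡ 21^{45} ≡ 9 (mod 47). Verify: 21 × 9 = 189 ≡ 1 (mod 47)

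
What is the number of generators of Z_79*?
There are φ(79-1) = φ(78) = 24 primitive roots modulo 79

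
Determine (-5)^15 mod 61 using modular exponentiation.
By repeated squaring mod 61: (-5)^{1}≡56, (-5)^{2}≡25, (-5)^{4}≡15, (-5)^{8}≡42. Then (-5)^{15} = (-5)^{8+4+2+1} ≡ 42 × 15 × 25 × 56 ≡ 1 mod 61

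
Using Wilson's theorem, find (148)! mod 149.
By Wilson's theorem, (148)! ≡ -1 ≡ 148 (mod 149)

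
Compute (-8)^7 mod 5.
Using Fermat: (-8)^{4} ≡ 1 (mod 5). 7 ≡ 3 (mod 4). So (-8)^{7} ≡ (-8)^{3} ≡ 3 (mod 5)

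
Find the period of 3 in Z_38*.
Powers of 3 mod 38: 3^1≡3, 3^2≡9, 3^3≡27, 3^4≡5, 3^5≡15, 3^6≡7, 3^7≡21, 3^8≡25, 3^9≡37, 3^10≡35, 3^11≡29, 3^12≡11, 3^13≡33, 3^14≡23, 3^15≡31, 3^16≡17, 3^17≡13, 3^18≡1. Order = 18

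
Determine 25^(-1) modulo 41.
Since 41 is prime, by Fermat 25^(-1) ≡ 25^{39} ≡ 23 mod 41. Verify: 25 × 23 = 575 ≡ 1 mod 41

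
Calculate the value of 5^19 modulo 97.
By repeated squaring mod 97: 5^{1}≡5, 5^{2}≡25, 5^{4}≡43, 5^{8}≡6, 5^{16}≡36. Then 5^{19} = 5^{16+2+1} ≡ 36 × 25 × 5 ≡ 38 mod 97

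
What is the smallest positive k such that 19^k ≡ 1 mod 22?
Powers of 19 mod 22: 19^1≡19, 19^2≡9, 19^3≡17, 19^4≡15, 19^5≡21, 19^6≡3, 19^7≡13, 19^8≡5, 19^9≡7, 19^10≡1. ord_22(19) = 10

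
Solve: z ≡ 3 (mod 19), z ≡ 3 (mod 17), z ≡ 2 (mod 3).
M = 19 × 17 × 3 = 969. M₁ = 51, y₁ ≡ 3 (mod 19). M₂ = 57, y₂ ≡ 3 (mod 17). M₃ = 323, y₃ ≡ 2 (mod 3). z = 3×51×3 + 3×57×3 + 2×323×2 ≡ 326 (mod 969)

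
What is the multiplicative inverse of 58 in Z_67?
Since 67 is prime, by Fermat 58^(-1) ≡ 58^{65} ≡ 52 mod 67. Verify: 58 × 52 = 3016 ≡ 1 mod 67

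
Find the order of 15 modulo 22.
Powers of 15 mod 22: 15^1≡15, 15^2≡5, 15^3≡9, 15^4≡3, 15^5≡1. ord_22(15) = 5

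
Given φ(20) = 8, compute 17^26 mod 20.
By Euler: 17^{8} ≡ 1 mod 20 since gcd(17, 20) = 1. 26 = 3×8 + 2. So 17^{26} ≡ 17^{2} ≡ 9 mod 20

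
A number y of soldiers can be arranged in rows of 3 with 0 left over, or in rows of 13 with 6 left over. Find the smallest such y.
M = 3 × 13 = 39. M₁ = 13, y₁ ≡ 1 (mod 3). M₂ = 3, y₂ ≡ 9 (mod 13). y = 0×13×1 + 6×3×9 ≡ 6 (mod 39)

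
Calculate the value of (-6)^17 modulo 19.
By repeated squaring mod 19: (-6)^{1}≡13, (-6)^{2}≡17, (-6)^{4}≡4, (-6)^{8}≡16, (-6)^{16}≡9. Then (-6)^{17} = (-6)^{16+1} ≡ 9 × 13 ≡ 3 mod 19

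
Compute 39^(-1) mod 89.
Since 89 is prime, by Fermat 39^(-1) ≡ 39^{87} ≡ 16 mod 89. Verify: 39 × 16 = 624 ≡ 1 mod 89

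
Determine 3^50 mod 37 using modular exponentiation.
Using Fermat: 3^{36} ≡ 1 mod 37. 50 ≡ 14 mod 36. So 3^{50} ≡ 3^{14} ≡ 16 mod 37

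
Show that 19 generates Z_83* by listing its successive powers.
19^1, 19^2, ..., 19^{82} mod 83: [19, 29, 53, 11, 43, 70, 2, 38, 58, 23, 22, 3, 57, 4, 76, 33, 46, 44, 6, 31, 8, 69, 66, 9, 5, 12, 62, 16, 55, 49, 18, 10, 24, 41, 32, 27, 15, 36, 20, 48, 82, 64, 54, 30, 72, 40, 13, 81, 45, 25, 60, 61, 80, 26, 79, 7, 50, 37, 39, 77, 52, 75, 14, 17, 74, 78, 71, 21, 67, 28, 34, 65, 73, 59, 42, 51, 56, 68, 47, 63, 35, 1]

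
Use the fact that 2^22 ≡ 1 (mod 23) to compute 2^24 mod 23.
By Fermat: 2^{22} ≡ 1 (mod 23). So 2^{24} = 2^{22} · 2^{2} ≡ 2^{2} ≡ 4 (mod 23)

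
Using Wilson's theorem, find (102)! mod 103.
By Wilson's theorem, (102)! ≡ -1 ≡ 102 (mod 103)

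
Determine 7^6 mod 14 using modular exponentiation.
By repeated squaring (mod 14): 7^{1}≡7, 7^{2}≡7, 7^{4}≡7. Then 7^{6} = 7^{4+2} ≡ 7 × 7 ≡ 7 (mod 14)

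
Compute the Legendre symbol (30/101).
(30/101) = 30^{50} mod 101 = 1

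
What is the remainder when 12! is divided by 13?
By Wilson's theorem, (12)! ≡ -1 ≡ 12 (mod 13)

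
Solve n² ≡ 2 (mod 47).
The square roots of 2 mod 47 are 7 and 40. Verify: 7² = 49 ≡ 2 (mod 47)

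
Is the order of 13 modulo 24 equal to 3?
Powers of 13 mod 24: 13^1≡13, 13^2≡1. Already 13^2≡1, so the order is 2 < 3. No, the actual order is 2.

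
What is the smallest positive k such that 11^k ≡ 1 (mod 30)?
Powers of 11 mod 30: 11^1≡11, 11^2≡1. Order = 2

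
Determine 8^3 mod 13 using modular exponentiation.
8^{3} = 512 ≡ 5 (mod 13)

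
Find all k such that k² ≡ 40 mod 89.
The square roots of 40 mod 89 are 60 and 29. Verify: 60² = 3600 ≡ 40 mod 89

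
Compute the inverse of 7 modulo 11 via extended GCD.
Extended GCD: 7(-3) + 11(2) = 1. So 7^(-1) ≡ -3 ≡ 8 mod 11. Verify: 7 × 8 = 56 ≡ 1 mod 11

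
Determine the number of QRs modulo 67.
Exactly half the non-zero residues mod a prime are QRs: (67-1)/2 = 33.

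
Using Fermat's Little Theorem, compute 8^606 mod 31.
By Fermat: 8^{30} ≡ 1 mod 31. 606 ≡ 6 mod 30. So 8^{606} ≡ 8^{6} ≡ 8 mod 31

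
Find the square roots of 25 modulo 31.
The square roots of 25 mod 31 are 5 and 26. Verify: 5² = 25 ≡ 25 (mod 31)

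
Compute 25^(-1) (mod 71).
Since 71 is prime, by Fermat 25^(-1) ≡ 25^{69} ≡ 54 (mod 71). Verify: 25 × 54 = 1350 ≡ 1 (mod 71)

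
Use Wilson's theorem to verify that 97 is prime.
(96)! mod 97 = 96. Since this equals -1 (mod 97), Wilson confirms 97 is prime.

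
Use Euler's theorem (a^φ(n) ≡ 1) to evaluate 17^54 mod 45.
By Euler: 17^{24} ≡ 1 mod 45 since gcd(17, 45) = 1. 54 = 2×24 + 6. So 17^{54} ≡ 17^{6} ≡ 19 mod 45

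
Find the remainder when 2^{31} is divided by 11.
By Fermat: 2^{10} ≡ 1 mod 11. 31 = 3×10 + 1. So 2^{31} ≡ 2^{1} ≡ 2 mod 11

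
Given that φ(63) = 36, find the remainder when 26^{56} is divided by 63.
By Euler: 26^{36} ≡ 1 (mod 63) since gcd(26, 63) = 1. 56 = 1×36 + 20. So 26^{56} ≡ 26^{20} ≡ 46 (mod 63)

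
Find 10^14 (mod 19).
By repeated squaring (mod 19): 10^{1}≡10, 10^{2}≡5, 10^{4}≡6, 10^{8}≡17. Then 10^{14} = 10^{8+4+2} ≡ 17 × 6 × 5 ≡ 16 (mod 19)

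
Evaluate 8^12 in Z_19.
By repeated squaring (mod 19): 8^{1}≡8, 8^{2}≡7, 8^{4}≡11, 8^{8}≡7. Then 8^{12} = 8^{8+4} ≡ 7 × 11 ≡ 1 (mod 19)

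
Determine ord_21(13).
Powers of 13 mod 21: 13^1≡13, 13^2≡1. ord_21(13) = 2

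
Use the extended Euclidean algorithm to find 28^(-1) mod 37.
Extended GCD: 28(4) + 37(-3) = 1. So 28^(-1) ≡ 4 (mod 37). Verify: 28 × 4 = 112 ≡ 1 (mod 37)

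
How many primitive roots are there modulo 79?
There are φ(79-1) = φ(78) = 24 primitive roots modulo 79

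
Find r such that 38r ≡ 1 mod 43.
Since 43 is prime, by Fermat 38^(-1) ≡ 38^{41} ≡ 17 mod 43. Verify: 38 × 17 = 646 ≡ 1 mod 43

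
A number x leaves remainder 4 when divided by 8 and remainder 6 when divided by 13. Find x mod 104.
M = 8 × 13 = 104. M₁ = 13, y₁ ≡ 5 mod 8. M₂ = 8, y₂ ≡ 5 mod 13. x = 4×13×5 + 6×8×5 ≡ 84 mod 104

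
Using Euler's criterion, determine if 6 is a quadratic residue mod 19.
By Euler's criterion: 6^{9} ≡ 1 (mod 19). Since this equals 1, 6 is a QR.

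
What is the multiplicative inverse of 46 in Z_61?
Since 61 is prime, by Fermat 46^(-1) ≡ 46^{59} ≡ 4 (mod 61). Verify: 46 × 4 = 184 ≡ 1 (mod 61)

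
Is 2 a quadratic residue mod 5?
By Euler's criterion: 2^{2} ≡ 4 (mod 5). Since this equals -1 (≡ 4), 2 is not a QR.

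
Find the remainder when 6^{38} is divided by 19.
By Fermat: 6^{18} ≡ 1 mod 19. 38 = 2×18 + 2. So 6^{38} ≡ 6^{2} ≡ 17 mod 19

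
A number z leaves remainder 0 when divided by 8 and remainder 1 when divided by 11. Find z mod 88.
M = 8 × 11 = 88. M₁ = 11, y₁ ≡ 3 mod 8. M₂ = 8, y₂ ≡ 7 mod 11. z = 0×11×3 + 1×8×7 ≡ 56 mod 88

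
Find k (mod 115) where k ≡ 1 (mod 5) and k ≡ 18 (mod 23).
M = 5 × 23 = 115. M₁ = 23, y₁ ≡ 2 (mod 5). M₂ = 5, y₂ ≡ 14 (mod 23). k = 1×23×2 + 18×5×14 ≡ 41 (mod 115)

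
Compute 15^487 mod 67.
Using Fermat: 15^{66} ≡ 1 (mod 67). 487 ≡ 25 (mod 66). So 15^{487} ≡ 15^{25} ≡ 25 (mod 67)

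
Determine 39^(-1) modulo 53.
Since 53 is prime, by Fermat 39^(-1) ≡ 39^{51} ≡ 34 mod 53. Verify: 39 × 34 = 1326 ≡ 1 mod 53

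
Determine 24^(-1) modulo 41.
Since 41 is prime, by Fermat 24^(-1) ≡ 24^{39} ≡ 12 (mod 41). Verify: 24 × 12 = 288 ≡ 1 (mod 41)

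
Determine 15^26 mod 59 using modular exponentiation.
By repeated squaring (mod 59): 15^{1}≡15, 15^{2}≡48, 15^{4}≡3, 15^{8}≡9, 15^{16}≡22. Then 15^{26} = 15^{16+8+2} ≡ 22 × 9 × 48 ≡ 5 (mod 59)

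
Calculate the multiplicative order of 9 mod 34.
Powers of 9 mod 34: 9^1≡9, 9^2≡13, 9^3≡15, 9^4≡33, 9^5≡25, 9^6≡21, 9^7≡19, 9^8≡1. So the order of 9 is 8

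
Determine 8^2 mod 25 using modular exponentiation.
8^{2} = 64 ≡ 14 (mod 25)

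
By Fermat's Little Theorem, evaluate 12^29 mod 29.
By Fermat: 12^{28} ≡ 1 (mod 29). So 12^{29} = 12^{28} · 12^{1} ≡ 12^{1} ≡ 12 (mod 29)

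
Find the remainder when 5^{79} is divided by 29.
By Fermat: 5^{28} ≡ 1 (mod 29). 79 = 2×28 + 23. So 5^{79} ≡ 5^{23} ≡ 4 (mod 29)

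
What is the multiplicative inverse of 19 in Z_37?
Since 37 is prime, by Fermat 19^(-1) ≡ 19^{35} ≡ 2 (mod 37). Verify: 19 × 2 = 38 ≡ 1 (mod 37)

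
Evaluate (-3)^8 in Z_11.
By repeated squaring (mod 11): (-3)^{1}≡8, (-3)^{2}≡9, (-3)^{4}≡4, (-3)^{8}≡5. So (-3)^{8} ≡ 5 (mod 11)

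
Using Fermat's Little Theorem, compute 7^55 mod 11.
By Fermat: 7^{10} ≡ 1 mod 11. 55 = 5×10 + 5. So 7^{55} ≡ 7^{5} ≡ 10 mod 11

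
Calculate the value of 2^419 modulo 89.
Using Fermat: 2^{88} ≡ 1 (mod 89). 419 ≡ 67 (mod 88). So 2^{419} ≡ 2^{67} ≡ 2 (mod 89)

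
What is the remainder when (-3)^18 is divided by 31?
By repeated squaring mod 31: (-3)^{1}≡28, (-3)^{2}≡9, (-3)^{4}≡19, (-3)^{8}≡20, (-3)^{16}≡28. Then (-3)^{18} = (-3)^{16+2} ≡ 28 × 9 ≡ 4 mod 31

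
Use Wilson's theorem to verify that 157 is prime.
(156)! mod 157 = 156. Since this equals -1 mod 157, Wilson confirms 157 is prime.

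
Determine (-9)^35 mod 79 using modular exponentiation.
By repeated squaring (mod 79): (-9)^{1}≡70, (-9)^{2}≡2, (-9)^{4}≡4, (-9)^{8}≡16, (-9)^{16}≡19, (-9)^{32}≡45. Then (-9)^{35} = (-9)^{32+2+1} ≡ 45 × 2 × 70 ≡ 59 (mod 79)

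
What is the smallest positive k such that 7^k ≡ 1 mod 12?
Powers of 7 mod 12: 7^1≡7, 7^2≡1. ord_12(7) = 2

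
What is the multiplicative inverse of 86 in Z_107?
Since 107 is prime, by Fermat 86^(-1) ≡ 86^{105} ≡ 56 mod 107. Verify: 86 × 56 = 4816 ≡ 1 mod 107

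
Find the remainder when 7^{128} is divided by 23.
By Fermat: 7^{22} ≡ 1 (mod 23). 128 = 5×22 + 18. So 7^{128} ≡ 7^{18} ≡ 18 (mod 23)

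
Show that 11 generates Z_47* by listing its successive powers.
11^1, 11^2, ..., 11^{46} mod 47: [11, 27, 15, 24, 29, 37, 31, 12, 38, 42, 39, 6, 19, 21, 43, 3, 33, 34, 45, 25, 40, 17, 46, 36, 20, 32, 23, 18, 10, 16, 35, 9, 5, 8, 41, 28, 26, 4, 44, 14, 13, 2, 22, 7, 30, 1]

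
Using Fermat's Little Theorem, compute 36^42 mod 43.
By Fermat's Little Theorem, 36^{42} ≡ 1 mod 43 since 43 is prime and gcd(36, 43) = 1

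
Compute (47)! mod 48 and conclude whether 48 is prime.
(47)! mod 48 = 0. Since 0 ≢ -1 (mod 48), 48 is not prime.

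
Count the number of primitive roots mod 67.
A prime p has φ(p-1) primitive roots; here φ(66) = 20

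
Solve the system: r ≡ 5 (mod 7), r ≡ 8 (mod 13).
M = 7 × 13 = 91. M₁ = 13, y₁ ≡ 6 (mod 7). M₂ = 7, y₂ ≡ 2 (mod 13). r = 5×13×6 + 8×7×2 ≡ 47 (mod 91)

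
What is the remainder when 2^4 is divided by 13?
2^{4} = 16 ≡ 3 mod 13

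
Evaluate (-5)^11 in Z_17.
By repeated squaring mod 17: (-5)^{1}≡12, (-5)^{2}≡8, (-5)^{4}≡13, (-5)^{8}≡16. Then (-5)^{11} = (-5)^{8+2+1} ≡ 16 × 8 × 12 ≡ 6 mod 17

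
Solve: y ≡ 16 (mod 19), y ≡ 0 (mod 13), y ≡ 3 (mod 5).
M = 19 × 13 × 5 = 1235. M₁ = 65, y₁ ≡ 12 (mod 19). M₂ = 95, y₂ ≡ 10 (mod 13). M₃ = 247, y₃ ≡ 3 (mod 5). y = 16×65×12 + 0×95×10 + 3×247×3 ≡ 1118 (mod 1235)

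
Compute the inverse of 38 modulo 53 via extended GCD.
Extended GCD: 38(7) + 53(-5) = 1. So 38^(-1) ≡ 7 mod 53. Verify: 38 × 7 = 266 ≡ 1 mod 53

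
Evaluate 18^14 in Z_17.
By repeated squaring mod 17: 18^{1}≡1, 18^{2}≡1, 18^{4}≡1, 18^{8}≡1. Then 18^{14} = 18^{8+4+2} ≡ 1 × 1 × 1 ≡ 1 mod 17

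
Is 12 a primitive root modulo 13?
12^{2} ≡ 1 mod 13 and 2 < 12, so ord_13(12) = 2 ≠ 12 and 12 is not a primitive root.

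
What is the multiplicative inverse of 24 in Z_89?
Since 89 is prime, by Fermat 24^(-1) ≡ 24^{87} ≡ 26 mod 89. Verify: 24 × 26 = 624 ≡ 1 mod 89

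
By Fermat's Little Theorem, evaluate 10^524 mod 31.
By Fermat: 10^{30} ≡ 1 mod 31. 524 ≡ 14 mod 30. So 10^{524} ≡ 10^{14} ≡ 28 mod 31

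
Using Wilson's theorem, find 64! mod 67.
(66)! = (64)! × (65) × (66) ≡ -1 (mod 67). So (64)! ≡ -1 × [(66)(65)]^(-1) ≡ 33 (mod 67)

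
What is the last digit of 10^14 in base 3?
Using Fermat: 10^{2} ≡ 1 mod 3. 14 ≡ 0 mod 2. So 10^{14} ≡ 10^{0} ≡ 1 mod 3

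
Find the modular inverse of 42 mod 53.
Since 53 is prime, by Fermat 42^(-1) ≡ 42^{51} ≡ 24 (mod 53). Verify: 42 × 24 = 1008 ≡ 1 (mod 53)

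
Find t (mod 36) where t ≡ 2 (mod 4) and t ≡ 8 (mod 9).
M = 4 × 9 = 36. M₁ = 9, y₁ ≡ 1 (mod 4). M₂ = 4, y₂ ≡ 7 (mod 9). t = 2×9×1 + 8×4×7 ≡ 26 (mod 36)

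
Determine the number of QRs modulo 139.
The squaring map on Z_139* is 2-to-1, so there are (138)/2 = 69 QRs.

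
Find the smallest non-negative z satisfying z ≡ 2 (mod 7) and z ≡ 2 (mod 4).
M = 7 × 4 = 28. M₁ = 4, y₁ ≡ 2 (mod 7). M₂ = 7, y₂ ≡ 3 (mod 4). z = 2×4×2 + 2×7×3 ≡ 2 (mod 28)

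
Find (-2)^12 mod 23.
By repeated squaring mod 23: (-2)^{1}≡21, (-2)^{2}≡4, (-2)^{4}≡16, (-2)^{8}≡3. Then (-2)^{12} = (-2)^{8+4} ≡ 3 × 16 ≡ 2 mod 23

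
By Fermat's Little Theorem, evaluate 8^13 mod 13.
By Fermat: 8^{12} ≡ 1 mod 13. So 8^{13} = 8^{12} · 8^{1} ≡ 8^{1} ≡ 8 mod 13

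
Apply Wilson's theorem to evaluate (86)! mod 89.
(88)! = (86)! × (87) × (88) ≡ -1 mod 89. So (86)! ≡ -1 × [(88)(87)]^(-1) ≡ 44 mod 89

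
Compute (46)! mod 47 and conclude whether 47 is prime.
(46)! mod 47 = 46. Since 46 ≡ -1 mod 47, 47 is prime.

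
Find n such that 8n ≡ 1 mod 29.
Since 29 is prime, by Fermat 8^(-1) ≡ 8^{27} ≡ 11 mod 29. Verify: 8 × 11 = 88 ≡ 1 mod 29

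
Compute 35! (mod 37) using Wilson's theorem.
(36)! = (35)! × (36) ≡ -1 (mod 37). So (35)! ≡ -1 × (36)^(-1) ≡ (-1)×(-1) = 1 (mod 37)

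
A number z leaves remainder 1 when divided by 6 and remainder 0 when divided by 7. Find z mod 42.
M = 6 × 7 = 42. M₁ = 7, y₁ ≡ 1 mod 6. M₂ = 6, y₂ ≡ 6 mod 7. z = 1×7×1 + 0×6×6 ≡ 7 mod 42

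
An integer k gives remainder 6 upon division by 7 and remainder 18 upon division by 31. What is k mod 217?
M = 7 × 31 = 217. M₁ = 31, y₁ ≡ 5 mod 7. M₂ = 7, y₂ ≡ 9 mod 31. k = 6×31×5 + 18×7×9 ≡ 111 mod 217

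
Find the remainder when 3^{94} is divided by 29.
By Fermat: 3^{28} ≡ 1 mod 29. 94 = 3×28 + 10. So 3^{94} ≡ 3^{10} ≡ 5 mod 29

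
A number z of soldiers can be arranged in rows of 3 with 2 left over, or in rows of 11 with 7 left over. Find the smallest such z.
M = 3 × 11 = 33. M₁ = 11, y₁ ≡ 2 (mod 3). M₂ = 3, y₂ ≡ 4 (mod 11). z = 2×11×2 + 7×3×4 ≡ 29 (mod 33)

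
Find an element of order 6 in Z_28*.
5 has order 6 mod 28 since 5^{6} ≡ 1 (mod 28) and no smaller power works.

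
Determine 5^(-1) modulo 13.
Since 13 is prime, by Fermat 5^(-1) ≡ 5^{11} ≡ 8 (mod 13). Verify: 5 × 8 = 40 ≡ 1 (mod 13)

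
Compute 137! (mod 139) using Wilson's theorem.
(138)! = (137)! × (138) ≡ -1 (mod 139). So (137)! ≡ -1 × (138)^(-1) ≡ (-1)×(-1) = 1 (mod 139)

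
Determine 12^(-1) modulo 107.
Since 107 is prime, by Fermat 12^(-1) ≡ 12^{105} ≡ 9 mod 107. Verify: 12 × 9 = 108 ≡ 1 mod 107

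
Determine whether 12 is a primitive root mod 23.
12^{11} ≡ 1 (mod 23) and 11 < 22, so ord_23(12) = 11 ≠ 22 and 12 is not a primitive root.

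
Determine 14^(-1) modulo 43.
Since 43 is prime, by Fermat 14^(-1) ≡ 14^{41} ≡ 40 (mod 43). Verify: 14 × 40 = 560 ≡ 1 (mod 43)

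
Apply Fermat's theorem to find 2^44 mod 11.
By Fermat: 2^{10} ≡ 1 mod 11. 44 = 4×10 + 4. So 2^{44} ≡ 2^{4} ≡ 5 mod 11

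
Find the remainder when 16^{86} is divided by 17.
By Fermat: 16^{16} ≡ 1 mod 17. 86 = 5×16 + 6. So 16^{86} ≡ 16^{6} ≡ 1 mod 17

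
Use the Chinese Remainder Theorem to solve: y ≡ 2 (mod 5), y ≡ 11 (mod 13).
M = 5 × 13 = 65. M₁ = 13, y₁ ≡ 2 (mod 5). M₂ = 5, y₂ ≡ 8 (mod 13). y = 2×13×2 + 11×5×8 ≡ 37 (mod 65)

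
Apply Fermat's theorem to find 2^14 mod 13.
By Fermat: 2^{12} ≡ 1 mod 13. So 2^{14} = 2^{12} · 2^{2} ≡ 2^{2} ≡ 4 mod 13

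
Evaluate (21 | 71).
(21/71) = 21^{35} mod 71 = -1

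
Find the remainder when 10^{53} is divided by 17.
By Fermat: 10^{16} ≡ 1 (mod 17). 53 = 3×16 + 5. So 10^{53} ≡ 10^{5} ≡ 6 (mod 17)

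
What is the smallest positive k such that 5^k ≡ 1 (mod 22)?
Powers of 5 mod 22: 5^1≡5, 5^2≡3, 5^3≡15, 5^4≡9, 5^5≡1. So the order of 5 is 5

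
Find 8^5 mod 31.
By repeated squaring mod 31: 8^{1}≡8, 8^{2}≡2, 8^{4}≡4. Then 8^{5} = 8^{4+1} ≡ 4 × 8 ≡ 1 mod 31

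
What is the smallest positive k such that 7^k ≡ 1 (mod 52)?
Powers of 7 mod 52: 7^1≡7, 7^2≡49, 7^3≡31, 7^4≡9, 7^5≡11, 7^6≡25, 7^7≡19, 7^8≡29, 7^9≡47, 7^10≡17, 7^11≡15, 7^12≡1. Order = 12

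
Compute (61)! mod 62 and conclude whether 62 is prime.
(61)! mod 62 = 0. Since 0 ≢ -1 mod 62, 62 is not prime.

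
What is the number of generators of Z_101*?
There are φ(101-1) = φ(100) = 40 primitive roots modulo 101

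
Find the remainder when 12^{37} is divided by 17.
By Fermat: 12^{16} ≡ 1 (mod 17). 37 = 2×16 + 5. So 12^{37} ≡ 12^{5} ≡ 3 (mod 17)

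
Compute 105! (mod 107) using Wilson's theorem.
(106)! = (105)! × (106) ≡ -1 (mod 107). So (105)! ≡ -1 × (106)^(-1) ≡ (-1)×(-1) = 1 (mod 107)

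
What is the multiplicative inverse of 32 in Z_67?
Since 67 is prime, by Fermat 32^(-1) ≡ 32^{65} ≡ 44 mod 67. Verify: 32 × 44 = 1408 ≡ 1 mod 67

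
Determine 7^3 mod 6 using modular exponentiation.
7^{3} = 343 ≡ 1 mod 6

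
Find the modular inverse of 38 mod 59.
Since 59 is prime, by Fermat 38^(-1) ≡ 38^{57} ≡ 14 mod 59. Verify: 38 × 14 = 532 ≡ 1 mod 59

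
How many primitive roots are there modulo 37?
There are φ(37-1) = φ(36) = 12 primitive roots modulo 37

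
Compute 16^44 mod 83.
By repeated squaring (mod 83): 16^{1}≡16, 16^{2}≡7, 16^{4}≡49, 16^{8}≡77, 16^{16}≡36, 16^{32}≡51. Then 16^{44} = 16^{32+8+4} ≡ 51 × 77 × 49 ≡ 29 (mod 83)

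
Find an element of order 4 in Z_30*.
7 has order 4 mod 30 since 7^{4} ≡ 1 (mod 30) and no smaller power works.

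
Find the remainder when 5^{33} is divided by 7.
By Fermat: 5^{6} ≡ 1 mod 7. 33 = 5×6 + 3. So 5^{33} ≡ 5^{3} ≡ 6 mod 7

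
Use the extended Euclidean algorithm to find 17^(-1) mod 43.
Extended GCD: 17(-5) + 43(2) = 1. So 17^(-1) ≡ -5 ≡ 38 mod 43. Verify: 17 × 38 = 646 ≡ 1 mod 43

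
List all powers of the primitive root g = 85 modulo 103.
85^1, 85^2, ..., 85^{102} mod 103: [85, 15, 39, 19, 70, 79, 20, 52, 94, 59, 71, 61, 35, 91, 10, 26, 47, 81, 87, 82, 69, 97, 5, 13, 75, 92, 95, 41, 86, 100, 54, 58, 89, 46, 99, 72, 43, 50, 27, 29, 96, 23, 101, 36, 73, 25, 65, 66, 48, 63, 102, 18, 88, 64, 84, 33, 24, 83, 51, 9, 44, 32, 42, 68, 12, 93, 77, 56, 22, 16, 21, 34, 6, 98, 90, 28, 11, 8, 62, 17, 3, 49, 45, 14, 57, 4, 31, 60, 53, 76, 74, 7, 80, 2, 67, 30, 78, 38, 37, 55, 40, 1]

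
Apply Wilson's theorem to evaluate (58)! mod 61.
(60)! = (58)! × (59) × (60) ≡ -1 mod 61. So (58)! ≡ -1 × [(60)(59)]^(-1) ≡ 30 mod 61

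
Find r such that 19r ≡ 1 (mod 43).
Since 43 is prime, by Fermat 19^(-1) ≡ 19^{41} ≡ 34 (mod 43). Verify: 19 × 34 = 646 ≡ 1 (mod 43)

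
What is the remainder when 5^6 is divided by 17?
By repeated squaring (mod 17): 5^{1}≡5, 5^{2}≡8, 5^{4}≡13. Then 5^{6} = 5^{4+2} ≡ 13 × 8 ≡ 2 (mod 17)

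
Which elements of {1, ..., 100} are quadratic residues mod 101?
QRs mod 101: {1, 4, 5, 6, 9, 13, 14, 16, 17, 19, 20, 21, 22, 23, 24, 25, 30, 31, 33, 36, 37, 43, 45, 47, 49, 52, 54, 56, 58, 64, 65, 68, 70, 71, 76, 77, 78, 79, 80, 81, 82, 84, 85, 87, 88, 92, 95, 96, 97, 100}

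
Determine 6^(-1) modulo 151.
Since 151 is prime, by Fermat 6^(-1) ≡ 6^{149} ≡ 126 (mod 151). Verify: 6 × 126 = 756 ≡ 1 (mod 151)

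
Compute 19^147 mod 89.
Using Fermat: 19^{88} ≡ 1 (mod 89). 147 ≡ 59 (mod 88). So 19^{147} ≡ 19^{59} ≡ 56 (mod 89)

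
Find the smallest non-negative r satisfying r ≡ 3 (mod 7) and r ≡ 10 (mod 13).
M = 7 × 13 = 91. M₁ = 13, y₁ ≡ 6 (mod 7). M₂ = 7, y₂ ≡ 2 (mod 13). r = 3×13×6 + 10×7×2 ≡ 10 (mod 91)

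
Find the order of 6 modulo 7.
Powers of 6 mod 7: 6^1≡6, 6^2≡1. Order = 2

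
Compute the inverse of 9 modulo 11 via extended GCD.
Extended GCD: 9(5) + 11(-4) = 1. So 9^(-1) ≡ 5 mod 11. Verify: 9 × 5 = 45 ≡ 1 mod 11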